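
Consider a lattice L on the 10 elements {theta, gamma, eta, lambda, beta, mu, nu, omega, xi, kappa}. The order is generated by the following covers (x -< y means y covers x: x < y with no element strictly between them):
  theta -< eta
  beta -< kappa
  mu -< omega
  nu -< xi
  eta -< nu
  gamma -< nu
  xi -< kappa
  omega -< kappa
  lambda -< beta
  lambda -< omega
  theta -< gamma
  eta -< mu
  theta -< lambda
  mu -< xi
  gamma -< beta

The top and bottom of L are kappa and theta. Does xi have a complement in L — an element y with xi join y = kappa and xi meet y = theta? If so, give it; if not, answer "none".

Need y with xi ∨ y = kappa and xi ∧ y = theta.
Checking each element gives: lambda.

lambda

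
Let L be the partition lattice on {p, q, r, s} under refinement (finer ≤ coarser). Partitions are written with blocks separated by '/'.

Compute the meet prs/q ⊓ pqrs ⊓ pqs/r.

ps/q/r

Common lower bounds of {prs/q, pqrs, pqs/r}: p/q/r/s, ps/q/r.
The greatest among these is ps/q/r.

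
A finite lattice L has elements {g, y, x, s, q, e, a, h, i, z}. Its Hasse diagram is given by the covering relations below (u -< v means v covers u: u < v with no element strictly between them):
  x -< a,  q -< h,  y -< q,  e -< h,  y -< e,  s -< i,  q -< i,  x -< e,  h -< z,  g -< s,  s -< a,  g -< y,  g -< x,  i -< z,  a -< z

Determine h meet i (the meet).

q

Common lower bounds of {h, i}: g, q, y.
The greatest among these is q.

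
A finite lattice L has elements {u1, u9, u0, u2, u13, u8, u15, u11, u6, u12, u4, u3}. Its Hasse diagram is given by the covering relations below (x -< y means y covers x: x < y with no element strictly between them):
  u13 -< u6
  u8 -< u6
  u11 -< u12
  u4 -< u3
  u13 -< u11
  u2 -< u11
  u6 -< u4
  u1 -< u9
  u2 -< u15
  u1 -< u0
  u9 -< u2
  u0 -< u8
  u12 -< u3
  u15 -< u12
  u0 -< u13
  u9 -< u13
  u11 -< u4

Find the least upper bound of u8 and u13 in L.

Common upper bounds of {u8, u13}: u3, u4, u6.
The least among these is u6.

u6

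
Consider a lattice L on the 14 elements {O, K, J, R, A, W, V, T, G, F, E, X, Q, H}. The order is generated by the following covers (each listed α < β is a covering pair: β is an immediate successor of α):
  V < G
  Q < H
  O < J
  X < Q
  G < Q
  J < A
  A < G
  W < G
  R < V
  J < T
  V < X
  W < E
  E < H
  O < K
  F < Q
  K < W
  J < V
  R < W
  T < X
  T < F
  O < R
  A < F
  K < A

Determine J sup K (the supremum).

Common upper bounds of {J, K}: A, F, G, H, Q.
The least among these is A.

A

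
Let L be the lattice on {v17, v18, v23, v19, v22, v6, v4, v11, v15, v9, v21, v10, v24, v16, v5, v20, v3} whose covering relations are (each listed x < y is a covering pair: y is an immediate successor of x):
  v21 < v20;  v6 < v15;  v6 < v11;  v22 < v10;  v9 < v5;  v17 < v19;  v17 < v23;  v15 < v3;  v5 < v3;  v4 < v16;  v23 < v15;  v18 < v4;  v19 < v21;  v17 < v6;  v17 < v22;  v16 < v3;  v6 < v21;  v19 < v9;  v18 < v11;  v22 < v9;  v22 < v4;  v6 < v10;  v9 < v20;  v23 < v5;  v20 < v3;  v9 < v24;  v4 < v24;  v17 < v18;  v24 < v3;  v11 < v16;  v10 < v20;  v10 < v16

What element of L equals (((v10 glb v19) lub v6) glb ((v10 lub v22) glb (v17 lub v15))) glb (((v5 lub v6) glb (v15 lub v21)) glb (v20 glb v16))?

v10 ∧ v19 = v17
v17 ∨ v6 = v6
v10 ∨ v22 = v10
v17 ∨ v15 = v15
v10 ∧ v15 = v6
v6 ∧ v6 = v6
v5 ∨ v6 = v3
v15 ∨ v21 = v3
v3 ∧ v3 = v3
v20 ∧ v16 = v10
v3 ∧ v10 = v10
v6 ∧ v10 = v6

v6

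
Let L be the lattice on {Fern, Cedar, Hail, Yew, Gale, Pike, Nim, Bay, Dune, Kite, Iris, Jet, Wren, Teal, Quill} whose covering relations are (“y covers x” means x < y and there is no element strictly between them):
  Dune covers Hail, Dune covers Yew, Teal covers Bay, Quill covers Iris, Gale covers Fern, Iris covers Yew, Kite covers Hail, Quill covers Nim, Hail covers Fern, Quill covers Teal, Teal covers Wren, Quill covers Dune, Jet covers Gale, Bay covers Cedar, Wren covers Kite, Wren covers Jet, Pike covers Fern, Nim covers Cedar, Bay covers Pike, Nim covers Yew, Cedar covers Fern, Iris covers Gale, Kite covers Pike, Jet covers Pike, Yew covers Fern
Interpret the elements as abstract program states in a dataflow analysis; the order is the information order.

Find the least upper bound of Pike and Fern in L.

Pike

Common upper bounds of {Pike, Fern}: Bay, Jet, Kite, Pike, Quill, Teal, Wren.
The least among these is Pike.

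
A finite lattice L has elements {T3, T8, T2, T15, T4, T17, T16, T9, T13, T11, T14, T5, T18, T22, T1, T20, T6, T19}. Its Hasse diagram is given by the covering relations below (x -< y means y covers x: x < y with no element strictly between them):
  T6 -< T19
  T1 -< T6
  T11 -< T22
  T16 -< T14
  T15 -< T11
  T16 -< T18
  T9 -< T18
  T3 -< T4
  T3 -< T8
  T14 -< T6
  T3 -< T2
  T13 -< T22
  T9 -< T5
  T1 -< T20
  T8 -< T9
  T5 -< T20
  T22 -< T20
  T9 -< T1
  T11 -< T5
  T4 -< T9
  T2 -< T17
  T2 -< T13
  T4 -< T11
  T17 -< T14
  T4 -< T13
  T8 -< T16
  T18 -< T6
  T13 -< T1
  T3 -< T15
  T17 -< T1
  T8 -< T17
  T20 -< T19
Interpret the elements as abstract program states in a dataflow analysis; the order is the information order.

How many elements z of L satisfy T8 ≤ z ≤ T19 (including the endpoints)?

The interval [T8, T19] = {T1, T14, T16, T17, T18, T19, T20, T5, T6, T8, T9}, which has 11 elements.

11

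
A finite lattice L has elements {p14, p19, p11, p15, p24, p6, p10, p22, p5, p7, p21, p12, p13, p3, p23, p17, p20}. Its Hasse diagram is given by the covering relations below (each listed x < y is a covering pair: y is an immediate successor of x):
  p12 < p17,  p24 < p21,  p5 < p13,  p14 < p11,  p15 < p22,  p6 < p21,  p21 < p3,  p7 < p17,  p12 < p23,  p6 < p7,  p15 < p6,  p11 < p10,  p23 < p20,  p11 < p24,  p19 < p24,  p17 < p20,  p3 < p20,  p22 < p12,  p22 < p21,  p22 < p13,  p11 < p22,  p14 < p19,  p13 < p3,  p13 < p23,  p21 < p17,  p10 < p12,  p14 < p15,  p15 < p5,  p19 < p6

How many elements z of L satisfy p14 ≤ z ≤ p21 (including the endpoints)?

The interval [p14, p21] = {p11, p14, p15, p19, p21, p22, p24, p6}, which has 8 elements.

8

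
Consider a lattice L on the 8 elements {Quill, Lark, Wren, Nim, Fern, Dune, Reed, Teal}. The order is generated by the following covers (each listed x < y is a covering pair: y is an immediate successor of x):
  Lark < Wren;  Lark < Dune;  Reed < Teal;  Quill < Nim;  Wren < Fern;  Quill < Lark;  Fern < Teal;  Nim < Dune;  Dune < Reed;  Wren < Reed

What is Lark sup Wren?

Wren

Common upper bounds of {Lark, Wren}: Fern, Reed, Teal, Wren.
The least among these is Wren.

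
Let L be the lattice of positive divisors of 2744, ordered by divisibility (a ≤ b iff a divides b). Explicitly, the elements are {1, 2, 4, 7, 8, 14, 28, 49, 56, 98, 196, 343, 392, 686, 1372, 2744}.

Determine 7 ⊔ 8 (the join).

In the divisibility order, the join is the least common multiple: lcm(7, 8) = 56.

56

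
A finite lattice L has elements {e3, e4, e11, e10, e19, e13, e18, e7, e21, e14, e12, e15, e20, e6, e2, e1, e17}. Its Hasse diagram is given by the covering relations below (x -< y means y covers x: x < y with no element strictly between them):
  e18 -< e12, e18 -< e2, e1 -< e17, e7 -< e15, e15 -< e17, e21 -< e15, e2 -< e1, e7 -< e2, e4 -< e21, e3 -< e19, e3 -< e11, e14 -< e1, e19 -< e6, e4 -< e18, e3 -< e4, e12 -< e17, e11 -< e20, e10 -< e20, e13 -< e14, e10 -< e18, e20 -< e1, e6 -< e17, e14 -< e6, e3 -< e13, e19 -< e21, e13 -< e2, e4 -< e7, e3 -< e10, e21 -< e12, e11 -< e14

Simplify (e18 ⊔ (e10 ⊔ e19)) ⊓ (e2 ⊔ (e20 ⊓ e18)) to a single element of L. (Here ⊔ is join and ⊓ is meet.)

e18

e10 ∨ e19 = e12
e18 ∨ e12 = e12
e20 ∧ e18 = e10
e2 ∨ e10 = e2
e12 ∧ e2 = e18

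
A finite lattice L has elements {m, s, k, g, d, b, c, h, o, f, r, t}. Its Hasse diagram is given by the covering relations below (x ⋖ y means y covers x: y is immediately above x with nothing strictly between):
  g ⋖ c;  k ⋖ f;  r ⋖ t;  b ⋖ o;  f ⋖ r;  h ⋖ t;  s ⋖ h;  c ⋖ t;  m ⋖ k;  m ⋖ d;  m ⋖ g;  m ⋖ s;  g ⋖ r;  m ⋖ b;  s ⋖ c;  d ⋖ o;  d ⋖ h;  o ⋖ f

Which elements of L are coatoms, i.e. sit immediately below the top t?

The coatoms are exactly the elements covered by t: c, h, r.

c, h, r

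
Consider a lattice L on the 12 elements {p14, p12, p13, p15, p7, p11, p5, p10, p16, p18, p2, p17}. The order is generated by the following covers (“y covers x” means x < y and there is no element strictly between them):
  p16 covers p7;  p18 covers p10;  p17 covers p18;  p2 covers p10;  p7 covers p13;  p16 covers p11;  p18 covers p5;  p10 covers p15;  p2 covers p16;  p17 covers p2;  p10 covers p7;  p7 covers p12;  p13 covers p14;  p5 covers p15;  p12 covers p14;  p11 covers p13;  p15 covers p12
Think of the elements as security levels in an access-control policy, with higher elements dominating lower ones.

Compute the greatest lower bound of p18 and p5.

p5

Common lower bounds of {p18, p5}: p12, p14, p15, p5.
The greatest among these is p5.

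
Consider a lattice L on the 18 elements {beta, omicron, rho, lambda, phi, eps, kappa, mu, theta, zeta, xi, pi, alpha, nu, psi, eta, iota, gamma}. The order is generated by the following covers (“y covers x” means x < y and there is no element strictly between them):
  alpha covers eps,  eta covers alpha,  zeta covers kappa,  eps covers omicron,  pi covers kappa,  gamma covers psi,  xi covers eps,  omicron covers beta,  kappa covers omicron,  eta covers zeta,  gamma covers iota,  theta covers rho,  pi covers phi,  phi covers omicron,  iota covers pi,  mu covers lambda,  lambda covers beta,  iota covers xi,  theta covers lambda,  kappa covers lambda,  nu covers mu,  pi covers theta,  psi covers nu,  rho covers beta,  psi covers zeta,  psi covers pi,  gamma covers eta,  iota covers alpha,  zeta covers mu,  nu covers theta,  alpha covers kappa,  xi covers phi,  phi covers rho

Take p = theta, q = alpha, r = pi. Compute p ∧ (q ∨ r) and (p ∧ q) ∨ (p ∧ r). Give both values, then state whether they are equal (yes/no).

theta; theta; yes

q ∨ r = iota, so p ∧ (q ∨ r) = theta ∧ iota = theta.
p ∧ q = lambda and p ∧ r = theta, so (p ∧ q) ∨ (p ∧ r) = lambda ∨ theta = theta.
Equal: yes.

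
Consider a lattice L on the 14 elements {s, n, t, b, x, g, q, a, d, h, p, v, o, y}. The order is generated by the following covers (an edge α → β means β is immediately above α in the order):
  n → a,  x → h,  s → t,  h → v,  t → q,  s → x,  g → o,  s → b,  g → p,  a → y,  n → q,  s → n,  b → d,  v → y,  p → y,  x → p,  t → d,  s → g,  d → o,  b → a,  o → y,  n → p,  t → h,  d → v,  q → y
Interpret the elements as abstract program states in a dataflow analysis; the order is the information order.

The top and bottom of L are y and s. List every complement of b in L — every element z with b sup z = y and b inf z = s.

p, q

Need z with b ∨ z = y and b ∧ z = s.
Checking each element gives: p, q.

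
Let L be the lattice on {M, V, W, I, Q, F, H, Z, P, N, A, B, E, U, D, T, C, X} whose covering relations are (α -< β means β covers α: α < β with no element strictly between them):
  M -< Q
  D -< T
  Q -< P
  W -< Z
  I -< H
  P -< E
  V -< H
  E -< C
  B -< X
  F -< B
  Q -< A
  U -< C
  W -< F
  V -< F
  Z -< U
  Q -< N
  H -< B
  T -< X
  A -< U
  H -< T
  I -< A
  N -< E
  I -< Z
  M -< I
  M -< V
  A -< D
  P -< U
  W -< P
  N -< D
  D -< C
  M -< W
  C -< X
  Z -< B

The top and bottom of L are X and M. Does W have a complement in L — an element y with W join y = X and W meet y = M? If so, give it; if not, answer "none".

Need y with W ∨ y = X and W ∧ y = M.
Checking each element gives: T.

T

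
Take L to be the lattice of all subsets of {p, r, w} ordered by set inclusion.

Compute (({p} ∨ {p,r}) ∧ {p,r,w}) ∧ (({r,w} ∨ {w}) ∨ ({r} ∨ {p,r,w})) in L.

{p} ∨ {p,r} = {p,r}
{p,r} ∧ {p,r,w} = {p,r}
{r,w} ∨ {w} = {r,w}
{r} ∨ {p,r,w} = {p,r,w}
{r,w} ∨ {p,r,w} = {p,r,w}
{p,r} ∧ {p,r,w} = {p,r}

{p,r}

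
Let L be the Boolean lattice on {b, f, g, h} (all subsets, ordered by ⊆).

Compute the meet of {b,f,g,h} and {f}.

Under ⊆, meet is intersection: {b,f,g,h} ∩ {f} = {f}.

{f}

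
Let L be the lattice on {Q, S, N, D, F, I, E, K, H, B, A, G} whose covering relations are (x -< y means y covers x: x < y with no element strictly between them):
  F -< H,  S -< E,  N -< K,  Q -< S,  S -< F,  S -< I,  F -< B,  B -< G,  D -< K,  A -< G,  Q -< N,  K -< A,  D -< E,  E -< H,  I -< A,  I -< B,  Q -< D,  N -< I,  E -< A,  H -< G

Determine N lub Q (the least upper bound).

N

Common upper bounds of {N, Q}: A, B, G, I, K, N.
The least among these is N.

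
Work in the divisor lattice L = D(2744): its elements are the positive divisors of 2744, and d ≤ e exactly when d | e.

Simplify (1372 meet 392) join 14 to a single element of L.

196

1372 ∧ 392 = 196
196 ∨ 14 = 196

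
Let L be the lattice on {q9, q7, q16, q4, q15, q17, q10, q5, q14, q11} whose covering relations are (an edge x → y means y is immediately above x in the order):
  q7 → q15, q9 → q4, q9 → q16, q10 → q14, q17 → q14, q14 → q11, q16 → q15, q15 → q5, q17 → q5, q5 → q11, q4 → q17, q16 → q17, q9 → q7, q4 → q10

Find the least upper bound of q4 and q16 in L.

Common upper bounds of {q4, q16}: q11, q14, q17, q5.
The least among these is q17.

q17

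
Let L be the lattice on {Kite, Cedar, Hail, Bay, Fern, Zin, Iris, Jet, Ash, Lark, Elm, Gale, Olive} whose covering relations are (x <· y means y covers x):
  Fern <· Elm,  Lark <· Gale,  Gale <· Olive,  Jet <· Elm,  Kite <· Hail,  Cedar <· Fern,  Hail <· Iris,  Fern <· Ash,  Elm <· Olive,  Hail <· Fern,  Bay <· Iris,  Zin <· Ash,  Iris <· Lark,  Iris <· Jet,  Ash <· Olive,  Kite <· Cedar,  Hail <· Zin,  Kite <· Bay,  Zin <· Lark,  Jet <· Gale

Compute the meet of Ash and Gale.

Zin

Common lower bounds of {Ash, Gale}: Hail, Kite, Zin.
The greatest among these is Zin.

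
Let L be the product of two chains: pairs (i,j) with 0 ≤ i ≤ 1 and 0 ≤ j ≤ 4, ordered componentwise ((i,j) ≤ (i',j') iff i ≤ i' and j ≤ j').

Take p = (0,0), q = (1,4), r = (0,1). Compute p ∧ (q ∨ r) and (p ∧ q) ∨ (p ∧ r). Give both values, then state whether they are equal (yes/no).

(0,0); (0,0); yes

q ∨ r = (1,4), so p ∧ (q ∨ r) = (0,0) ∧ (1,4) = (0,0).
p ∧ q = (0,0) and p ∧ r = (0,0), so (p ∧ q) ∨ (p ∧ r) = (0,0) ∨ (0,0) = (0,0).
Equal: yes.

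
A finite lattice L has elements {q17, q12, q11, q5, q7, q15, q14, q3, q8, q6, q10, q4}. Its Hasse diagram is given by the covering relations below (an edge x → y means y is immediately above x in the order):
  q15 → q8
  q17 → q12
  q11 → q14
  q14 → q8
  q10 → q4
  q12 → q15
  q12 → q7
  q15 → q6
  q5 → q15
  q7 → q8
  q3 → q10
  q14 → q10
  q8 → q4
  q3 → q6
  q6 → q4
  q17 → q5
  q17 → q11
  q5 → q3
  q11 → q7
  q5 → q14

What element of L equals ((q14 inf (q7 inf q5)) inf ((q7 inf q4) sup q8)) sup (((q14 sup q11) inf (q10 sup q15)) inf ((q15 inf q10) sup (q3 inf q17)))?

q7 ∧ q5 = q17
q14 ∧ q17 = q17
q7 ∧ q4 = q7
q7 ∨ q8 = q8
q17 ∧ q8 = q17
q14 ∨ q11 = q14
q10 ∨ q15 = q4
q14 ∧ q4 = q14
q15 ∧ q10 = q5
q3 ∧ q17 = q17
q5 ∨ q17 = q5
q14 ∧ q5 = q5
q17 ∨ q5 = q5

q5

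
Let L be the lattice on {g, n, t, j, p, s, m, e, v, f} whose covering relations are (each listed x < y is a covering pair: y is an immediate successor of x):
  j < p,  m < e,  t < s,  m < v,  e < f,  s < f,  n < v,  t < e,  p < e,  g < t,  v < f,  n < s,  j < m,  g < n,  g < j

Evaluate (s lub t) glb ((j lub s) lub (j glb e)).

s

s ∨ t = s
j ∨ s = f
j ∧ e = j
f ∨ j = f
s ∧ f = s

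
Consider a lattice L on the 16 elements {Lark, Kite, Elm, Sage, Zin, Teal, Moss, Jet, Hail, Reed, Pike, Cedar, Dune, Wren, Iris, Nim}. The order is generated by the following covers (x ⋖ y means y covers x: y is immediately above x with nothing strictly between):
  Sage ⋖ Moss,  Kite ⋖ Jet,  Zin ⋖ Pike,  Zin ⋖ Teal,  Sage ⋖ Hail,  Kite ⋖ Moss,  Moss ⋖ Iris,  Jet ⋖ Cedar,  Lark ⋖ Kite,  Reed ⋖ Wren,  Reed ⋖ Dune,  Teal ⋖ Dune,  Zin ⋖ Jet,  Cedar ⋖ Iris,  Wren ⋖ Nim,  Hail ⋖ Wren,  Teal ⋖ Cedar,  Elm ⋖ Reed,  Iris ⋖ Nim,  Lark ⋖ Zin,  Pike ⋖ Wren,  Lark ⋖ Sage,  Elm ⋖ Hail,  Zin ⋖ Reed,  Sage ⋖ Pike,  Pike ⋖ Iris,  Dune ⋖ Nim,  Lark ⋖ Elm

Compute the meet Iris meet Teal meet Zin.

Common lower bounds of {Iris, Teal, Zin}: Lark, Zin.
The greatest among these is Zin.

Zin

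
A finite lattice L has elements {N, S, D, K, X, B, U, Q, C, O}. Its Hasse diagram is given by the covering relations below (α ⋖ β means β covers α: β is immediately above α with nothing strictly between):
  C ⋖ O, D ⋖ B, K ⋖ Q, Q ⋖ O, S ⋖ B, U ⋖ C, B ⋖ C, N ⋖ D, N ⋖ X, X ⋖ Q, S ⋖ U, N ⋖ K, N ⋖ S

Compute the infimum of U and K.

N

Common lower bounds of {U, K}: N.
The greatest among these is N.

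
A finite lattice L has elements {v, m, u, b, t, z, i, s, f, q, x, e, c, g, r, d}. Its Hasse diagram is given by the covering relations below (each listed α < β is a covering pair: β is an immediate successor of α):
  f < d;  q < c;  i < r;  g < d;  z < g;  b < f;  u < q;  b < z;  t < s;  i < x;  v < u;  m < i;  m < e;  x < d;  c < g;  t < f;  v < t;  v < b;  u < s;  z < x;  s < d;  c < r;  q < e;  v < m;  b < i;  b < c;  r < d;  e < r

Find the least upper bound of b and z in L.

z

Common upper bounds of {b, z}: d, g, x, z.
The least among these is z.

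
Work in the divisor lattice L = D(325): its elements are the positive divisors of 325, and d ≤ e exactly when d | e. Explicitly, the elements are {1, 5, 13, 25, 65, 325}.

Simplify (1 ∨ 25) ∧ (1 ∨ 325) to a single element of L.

1 ∨ 25 = 25
1 ∨ 325 = 325
25 ∧ 325 = 25

25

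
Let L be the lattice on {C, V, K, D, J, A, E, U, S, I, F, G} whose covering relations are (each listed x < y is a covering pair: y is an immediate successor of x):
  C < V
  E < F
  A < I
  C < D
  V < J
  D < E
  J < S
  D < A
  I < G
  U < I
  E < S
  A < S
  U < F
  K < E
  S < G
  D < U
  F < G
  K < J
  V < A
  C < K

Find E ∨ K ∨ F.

F

Common upper bounds of {E, K, F}: F, G.
The least among these is F.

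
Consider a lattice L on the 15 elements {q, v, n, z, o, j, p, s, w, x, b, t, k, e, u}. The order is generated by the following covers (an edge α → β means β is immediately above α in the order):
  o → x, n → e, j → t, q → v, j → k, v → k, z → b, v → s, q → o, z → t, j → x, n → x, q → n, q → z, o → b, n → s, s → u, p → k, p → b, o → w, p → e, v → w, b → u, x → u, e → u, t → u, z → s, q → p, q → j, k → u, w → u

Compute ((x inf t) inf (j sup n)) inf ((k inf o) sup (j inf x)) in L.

x ∧ t = j
j ∨ n = x
j ∧ x = j
k ∧ o = q
j ∧ x = j
q ∨ j = j
j ∧ j = j

j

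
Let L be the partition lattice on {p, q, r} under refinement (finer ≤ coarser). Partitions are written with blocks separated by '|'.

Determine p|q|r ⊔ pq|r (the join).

pq|r

The join of p|q|r and pq|r merges any blocks that overlap across the partitions, giving pq|r.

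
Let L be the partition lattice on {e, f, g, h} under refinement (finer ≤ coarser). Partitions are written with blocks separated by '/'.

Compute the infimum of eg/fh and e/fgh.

The meet (common refinement) of eg/fh and e/fgh intersects blocks pairwise, giving e/fh/g.

e/fh/g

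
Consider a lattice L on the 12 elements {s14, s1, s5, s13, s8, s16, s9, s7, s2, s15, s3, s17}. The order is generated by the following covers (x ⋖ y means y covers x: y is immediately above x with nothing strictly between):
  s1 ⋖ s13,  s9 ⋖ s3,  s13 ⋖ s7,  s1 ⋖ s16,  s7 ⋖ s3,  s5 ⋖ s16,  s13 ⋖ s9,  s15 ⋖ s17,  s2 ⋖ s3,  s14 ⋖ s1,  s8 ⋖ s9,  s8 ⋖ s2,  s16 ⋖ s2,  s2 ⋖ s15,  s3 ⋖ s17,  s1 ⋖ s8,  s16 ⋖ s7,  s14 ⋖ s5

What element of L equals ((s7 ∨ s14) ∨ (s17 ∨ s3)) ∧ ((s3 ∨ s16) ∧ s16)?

s7 ∨ s14 = s7
s17 ∨ s3 = s17
s7 ∨ s17 = s17
s3 ∨ s16 = s3
s3 ∧ s16 = s16
s17 ∧ s16 = s16

s16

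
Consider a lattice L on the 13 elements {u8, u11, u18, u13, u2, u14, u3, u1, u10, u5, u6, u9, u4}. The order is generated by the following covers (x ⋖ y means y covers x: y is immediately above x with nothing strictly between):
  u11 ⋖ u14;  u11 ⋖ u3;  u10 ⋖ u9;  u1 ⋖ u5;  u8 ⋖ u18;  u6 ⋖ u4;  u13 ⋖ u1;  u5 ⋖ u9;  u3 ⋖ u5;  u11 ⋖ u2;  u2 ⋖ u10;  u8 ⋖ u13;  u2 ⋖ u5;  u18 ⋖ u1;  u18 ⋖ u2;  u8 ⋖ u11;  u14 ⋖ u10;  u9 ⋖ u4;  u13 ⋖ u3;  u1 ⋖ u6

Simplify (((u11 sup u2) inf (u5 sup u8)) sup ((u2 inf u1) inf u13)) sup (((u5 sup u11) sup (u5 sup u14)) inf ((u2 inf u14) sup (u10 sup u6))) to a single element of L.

u11 ∨ u2 = u2
u5 ∨ u8 = u5
u2 ∧ u5 = u2
u2 ∧ u1 = u18
u18 ∧ u13 = u8
u2 ∨ u8 = u2
u5 ∨ u11 = u5
u5 ∨ u14 = u9
u5 ∨ u9 = u9
u2 ∧ u14 = u11
u10 ∨ u6 = u4
u11 ∨ u4 = u4
u9 ∧ u4 = u9
u2 ∨ u9 = u9

u9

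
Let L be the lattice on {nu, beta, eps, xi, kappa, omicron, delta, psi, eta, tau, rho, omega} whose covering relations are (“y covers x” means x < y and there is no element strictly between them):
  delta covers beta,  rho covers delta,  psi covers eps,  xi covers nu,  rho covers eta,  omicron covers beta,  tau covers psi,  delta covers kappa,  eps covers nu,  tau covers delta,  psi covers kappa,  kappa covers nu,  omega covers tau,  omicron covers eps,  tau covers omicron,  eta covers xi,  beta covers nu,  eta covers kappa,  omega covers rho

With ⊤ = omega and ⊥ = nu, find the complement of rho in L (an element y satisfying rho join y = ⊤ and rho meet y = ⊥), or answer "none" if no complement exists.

Need y with rho ∨ y = omega and rho ∧ y = nu.
Checking each element gives: eps.

eps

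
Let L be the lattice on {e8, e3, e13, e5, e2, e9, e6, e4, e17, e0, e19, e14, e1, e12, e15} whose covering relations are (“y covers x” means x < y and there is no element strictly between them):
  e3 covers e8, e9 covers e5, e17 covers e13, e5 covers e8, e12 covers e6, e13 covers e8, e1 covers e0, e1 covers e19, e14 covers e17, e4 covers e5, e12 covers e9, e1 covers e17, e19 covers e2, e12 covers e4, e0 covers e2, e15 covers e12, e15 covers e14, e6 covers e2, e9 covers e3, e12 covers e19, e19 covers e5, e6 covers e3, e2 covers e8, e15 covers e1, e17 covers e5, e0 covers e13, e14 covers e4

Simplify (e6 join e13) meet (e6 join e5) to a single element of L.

e12

e6 ∨ e13 = e15
e6 ∨ e5 = e12
e15 ∧ e12 = e12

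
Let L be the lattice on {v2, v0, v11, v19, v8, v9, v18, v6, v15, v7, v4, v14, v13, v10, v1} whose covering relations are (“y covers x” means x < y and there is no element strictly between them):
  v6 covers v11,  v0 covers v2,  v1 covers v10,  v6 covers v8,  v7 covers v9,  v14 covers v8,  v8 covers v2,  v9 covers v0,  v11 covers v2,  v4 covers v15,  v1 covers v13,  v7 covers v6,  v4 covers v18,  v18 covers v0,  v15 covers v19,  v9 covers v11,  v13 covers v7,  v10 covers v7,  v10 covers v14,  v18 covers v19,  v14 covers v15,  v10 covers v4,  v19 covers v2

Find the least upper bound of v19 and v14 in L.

Common upper bounds of {v19, v14}: v1, v10, v14.
The least among these is v14.

v14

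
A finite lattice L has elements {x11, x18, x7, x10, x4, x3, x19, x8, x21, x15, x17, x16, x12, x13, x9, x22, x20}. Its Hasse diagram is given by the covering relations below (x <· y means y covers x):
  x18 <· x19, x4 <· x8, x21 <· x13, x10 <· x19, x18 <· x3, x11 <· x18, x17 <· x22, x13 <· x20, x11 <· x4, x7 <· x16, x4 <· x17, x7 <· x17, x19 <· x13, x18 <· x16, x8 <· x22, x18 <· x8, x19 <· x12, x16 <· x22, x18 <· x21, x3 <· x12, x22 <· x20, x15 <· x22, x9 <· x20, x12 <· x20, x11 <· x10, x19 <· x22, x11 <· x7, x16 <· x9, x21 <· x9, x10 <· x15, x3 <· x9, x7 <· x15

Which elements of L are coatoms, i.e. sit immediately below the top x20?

x12, x13, x22, x9

The coatoms are exactly the elements covered by x20: x12, x13, x22, x9.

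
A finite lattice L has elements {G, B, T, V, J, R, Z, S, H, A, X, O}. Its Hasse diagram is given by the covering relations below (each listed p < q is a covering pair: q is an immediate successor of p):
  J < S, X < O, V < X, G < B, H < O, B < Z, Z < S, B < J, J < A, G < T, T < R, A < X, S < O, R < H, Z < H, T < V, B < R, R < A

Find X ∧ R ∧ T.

Common lower bounds of {X, R, T}: G, T.
The greatest among these is T.

T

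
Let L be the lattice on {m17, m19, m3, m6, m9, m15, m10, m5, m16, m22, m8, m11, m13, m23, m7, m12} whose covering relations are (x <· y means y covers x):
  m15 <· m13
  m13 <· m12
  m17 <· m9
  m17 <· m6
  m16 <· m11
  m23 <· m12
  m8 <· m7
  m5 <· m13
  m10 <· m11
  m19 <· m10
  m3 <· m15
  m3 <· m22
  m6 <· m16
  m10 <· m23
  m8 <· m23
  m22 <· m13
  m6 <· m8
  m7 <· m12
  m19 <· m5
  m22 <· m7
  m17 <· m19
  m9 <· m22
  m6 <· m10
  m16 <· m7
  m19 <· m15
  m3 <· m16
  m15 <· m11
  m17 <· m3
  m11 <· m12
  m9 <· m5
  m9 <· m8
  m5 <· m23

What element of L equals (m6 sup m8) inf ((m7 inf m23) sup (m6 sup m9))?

m6 ∨ m8 = m8
m7 ∧ m23 = m8
m6 ∨ m9 = m8
m8 ∨ m8 = m8
m8 ∧ m8 = m8

m8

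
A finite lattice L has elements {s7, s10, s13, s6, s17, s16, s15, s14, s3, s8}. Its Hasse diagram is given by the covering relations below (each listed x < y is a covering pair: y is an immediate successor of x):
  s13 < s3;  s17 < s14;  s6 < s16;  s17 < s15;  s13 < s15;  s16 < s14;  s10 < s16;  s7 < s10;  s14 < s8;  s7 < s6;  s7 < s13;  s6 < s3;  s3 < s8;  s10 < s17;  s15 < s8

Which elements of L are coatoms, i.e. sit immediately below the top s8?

s14, s15, s3

The coatoms are exactly the elements covered by s8: s14, s15, s3.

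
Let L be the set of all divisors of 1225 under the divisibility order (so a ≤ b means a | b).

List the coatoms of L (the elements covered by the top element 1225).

The coatoms are exactly the elements covered by 1225: 175, 245.

175, 245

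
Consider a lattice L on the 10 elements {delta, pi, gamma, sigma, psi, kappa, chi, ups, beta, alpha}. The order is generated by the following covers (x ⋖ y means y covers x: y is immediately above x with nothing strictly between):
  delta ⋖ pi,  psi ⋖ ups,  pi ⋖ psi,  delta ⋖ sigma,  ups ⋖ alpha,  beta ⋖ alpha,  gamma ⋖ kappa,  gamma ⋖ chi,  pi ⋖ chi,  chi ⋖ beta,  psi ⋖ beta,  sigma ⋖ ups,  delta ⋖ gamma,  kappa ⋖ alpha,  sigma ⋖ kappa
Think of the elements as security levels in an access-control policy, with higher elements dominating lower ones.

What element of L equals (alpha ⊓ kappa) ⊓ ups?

sigma

alpha ∧ kappa = kappa
kappa ∧ ups = sigma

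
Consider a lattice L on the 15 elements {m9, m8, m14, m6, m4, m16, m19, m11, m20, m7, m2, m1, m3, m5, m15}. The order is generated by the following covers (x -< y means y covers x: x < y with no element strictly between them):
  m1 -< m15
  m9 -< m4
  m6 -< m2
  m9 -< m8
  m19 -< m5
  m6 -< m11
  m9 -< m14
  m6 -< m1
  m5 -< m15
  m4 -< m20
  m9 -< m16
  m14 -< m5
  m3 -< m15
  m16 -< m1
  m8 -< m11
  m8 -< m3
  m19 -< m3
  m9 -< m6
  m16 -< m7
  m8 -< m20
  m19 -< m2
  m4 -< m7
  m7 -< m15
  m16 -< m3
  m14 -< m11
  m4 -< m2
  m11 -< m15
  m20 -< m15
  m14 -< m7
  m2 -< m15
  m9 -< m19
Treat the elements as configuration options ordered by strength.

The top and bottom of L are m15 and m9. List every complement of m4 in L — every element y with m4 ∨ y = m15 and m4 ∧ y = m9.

m1, m11, m3, m5

Need y with m4 ∨ y = m15 and m4 ∧ y = m9.
Checking each element gives: m1, m11, m3, m5.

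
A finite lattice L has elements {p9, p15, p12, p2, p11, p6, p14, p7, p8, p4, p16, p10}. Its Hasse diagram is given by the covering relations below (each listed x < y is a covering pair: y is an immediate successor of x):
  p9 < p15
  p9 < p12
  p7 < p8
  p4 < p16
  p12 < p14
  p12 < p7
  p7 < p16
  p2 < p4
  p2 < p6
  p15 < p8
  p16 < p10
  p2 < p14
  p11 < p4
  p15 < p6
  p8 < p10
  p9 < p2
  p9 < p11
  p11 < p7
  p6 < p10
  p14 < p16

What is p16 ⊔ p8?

p10

Common upper bounds of {p16, p8}: p10.
The least among these is p10.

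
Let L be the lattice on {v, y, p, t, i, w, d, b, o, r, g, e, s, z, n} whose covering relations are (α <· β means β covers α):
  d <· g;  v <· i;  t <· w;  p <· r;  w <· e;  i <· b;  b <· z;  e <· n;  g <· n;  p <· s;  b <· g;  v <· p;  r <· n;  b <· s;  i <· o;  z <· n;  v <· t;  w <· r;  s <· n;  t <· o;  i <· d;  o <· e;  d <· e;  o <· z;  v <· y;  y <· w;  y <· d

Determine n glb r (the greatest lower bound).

Common lower bounds of {n, r}: p, r, t, v, w, y.
The greatest among these is r.

r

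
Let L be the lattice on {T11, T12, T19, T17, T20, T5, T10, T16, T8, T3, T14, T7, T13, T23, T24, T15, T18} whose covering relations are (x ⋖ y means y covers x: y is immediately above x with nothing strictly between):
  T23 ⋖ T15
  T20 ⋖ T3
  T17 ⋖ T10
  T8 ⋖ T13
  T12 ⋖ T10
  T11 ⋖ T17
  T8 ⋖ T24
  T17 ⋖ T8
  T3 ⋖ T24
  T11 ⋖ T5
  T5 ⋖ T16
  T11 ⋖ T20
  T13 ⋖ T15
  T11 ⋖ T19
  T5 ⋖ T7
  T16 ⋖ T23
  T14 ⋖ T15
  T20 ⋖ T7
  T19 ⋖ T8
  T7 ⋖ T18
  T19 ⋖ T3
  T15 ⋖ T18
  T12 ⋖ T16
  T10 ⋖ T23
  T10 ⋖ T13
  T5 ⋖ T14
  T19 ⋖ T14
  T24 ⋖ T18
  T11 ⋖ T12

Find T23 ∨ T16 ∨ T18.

Common upper bounds of {T23, T16, T18}: T18.
The least among these is T18.

T18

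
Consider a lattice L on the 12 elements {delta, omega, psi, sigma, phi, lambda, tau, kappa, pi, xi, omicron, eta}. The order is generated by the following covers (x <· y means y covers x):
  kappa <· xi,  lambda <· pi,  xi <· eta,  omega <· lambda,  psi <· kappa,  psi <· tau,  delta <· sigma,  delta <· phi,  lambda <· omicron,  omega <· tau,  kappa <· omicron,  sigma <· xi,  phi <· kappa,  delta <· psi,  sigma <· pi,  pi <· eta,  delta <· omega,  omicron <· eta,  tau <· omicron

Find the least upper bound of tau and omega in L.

tau

Common upper bounds of {tau, omega}: eta, omicron, tau.
The least among these is tau.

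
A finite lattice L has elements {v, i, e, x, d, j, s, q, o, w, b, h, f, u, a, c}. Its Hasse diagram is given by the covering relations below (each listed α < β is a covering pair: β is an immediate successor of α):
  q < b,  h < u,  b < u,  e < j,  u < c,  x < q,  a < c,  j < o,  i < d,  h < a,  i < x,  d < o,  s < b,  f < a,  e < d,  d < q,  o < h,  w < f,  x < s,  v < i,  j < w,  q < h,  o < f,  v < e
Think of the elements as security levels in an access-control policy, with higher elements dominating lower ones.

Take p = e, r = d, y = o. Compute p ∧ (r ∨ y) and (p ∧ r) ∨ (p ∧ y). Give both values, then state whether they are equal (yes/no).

e; e; yes

r ∨ y = o, so p ∧ (r ∨ y) = e ∧ o = e.
p ∧ r = e and p ∧ y = e, so (p ∧ r) ∨ (p ∧ y) = e ∨ e = e.
Equal: yes.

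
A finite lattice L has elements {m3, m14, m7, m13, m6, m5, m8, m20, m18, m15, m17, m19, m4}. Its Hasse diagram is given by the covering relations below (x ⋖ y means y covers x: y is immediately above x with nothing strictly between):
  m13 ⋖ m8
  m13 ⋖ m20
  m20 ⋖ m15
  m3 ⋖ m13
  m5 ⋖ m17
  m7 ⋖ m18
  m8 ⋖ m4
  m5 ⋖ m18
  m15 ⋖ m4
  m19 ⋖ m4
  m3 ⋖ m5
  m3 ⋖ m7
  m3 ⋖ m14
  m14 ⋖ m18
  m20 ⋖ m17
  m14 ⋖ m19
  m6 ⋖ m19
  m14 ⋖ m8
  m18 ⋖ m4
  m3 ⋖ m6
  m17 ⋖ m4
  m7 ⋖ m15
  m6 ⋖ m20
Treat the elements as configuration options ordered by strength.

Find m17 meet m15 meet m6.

Common lower bounds of {m17, m15, m6}: m3, m6.
The greatest among these is m6.

m6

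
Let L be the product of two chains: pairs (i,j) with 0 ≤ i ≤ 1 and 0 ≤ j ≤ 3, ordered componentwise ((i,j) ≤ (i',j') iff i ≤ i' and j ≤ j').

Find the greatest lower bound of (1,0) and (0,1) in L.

(0,0)

Common lower bounds of {(1,0), (0,1)}: (0,0).
The greatest among these is (0,0).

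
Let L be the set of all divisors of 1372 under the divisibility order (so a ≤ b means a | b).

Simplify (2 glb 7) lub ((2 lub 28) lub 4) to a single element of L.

28

2 ∧ 7 = 1
2 ∨ 28 = 28
28 ∨ 4 = 28
1 ∨ 28 = 28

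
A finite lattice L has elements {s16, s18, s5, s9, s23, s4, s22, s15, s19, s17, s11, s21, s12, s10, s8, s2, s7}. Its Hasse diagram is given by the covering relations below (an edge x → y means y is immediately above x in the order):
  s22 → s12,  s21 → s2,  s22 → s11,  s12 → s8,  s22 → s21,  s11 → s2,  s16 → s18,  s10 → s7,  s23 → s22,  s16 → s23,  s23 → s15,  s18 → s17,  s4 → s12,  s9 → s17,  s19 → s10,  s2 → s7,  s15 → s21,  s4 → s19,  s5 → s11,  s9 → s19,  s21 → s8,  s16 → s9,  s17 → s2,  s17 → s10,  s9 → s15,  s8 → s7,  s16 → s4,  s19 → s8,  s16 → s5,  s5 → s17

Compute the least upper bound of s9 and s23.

s15

Common upper bounds of {s9, s23}: s15, s2, s21, s7, s8.
The least among these is s15.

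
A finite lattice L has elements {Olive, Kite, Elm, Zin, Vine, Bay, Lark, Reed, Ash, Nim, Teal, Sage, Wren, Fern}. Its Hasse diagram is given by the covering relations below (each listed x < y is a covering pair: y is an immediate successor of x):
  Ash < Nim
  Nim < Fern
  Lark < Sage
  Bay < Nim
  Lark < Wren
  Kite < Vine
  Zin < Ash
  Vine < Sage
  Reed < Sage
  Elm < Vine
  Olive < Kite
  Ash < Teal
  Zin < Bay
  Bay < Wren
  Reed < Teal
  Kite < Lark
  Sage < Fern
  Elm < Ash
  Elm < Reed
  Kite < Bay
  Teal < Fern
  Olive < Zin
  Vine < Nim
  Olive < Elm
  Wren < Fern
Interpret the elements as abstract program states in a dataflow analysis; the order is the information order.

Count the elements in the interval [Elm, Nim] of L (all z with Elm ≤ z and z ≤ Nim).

The interval [Elm, Nim] = {Ash, Elm, Nim, Vine}, which has 4 elements.

4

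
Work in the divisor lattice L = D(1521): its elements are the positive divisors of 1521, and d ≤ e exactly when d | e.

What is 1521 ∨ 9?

In the divisibility order, the join is the least common multiple: lcm(1521, 9) = 1521.

1521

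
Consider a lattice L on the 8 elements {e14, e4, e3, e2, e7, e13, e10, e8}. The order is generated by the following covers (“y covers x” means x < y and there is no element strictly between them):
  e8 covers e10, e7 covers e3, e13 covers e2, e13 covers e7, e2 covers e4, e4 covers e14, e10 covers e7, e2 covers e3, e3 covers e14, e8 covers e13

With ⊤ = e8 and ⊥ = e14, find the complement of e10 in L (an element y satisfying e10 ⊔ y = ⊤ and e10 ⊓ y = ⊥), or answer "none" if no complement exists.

Need y with e10 ∨ y = e8 and e10 ∧ y = e14.
Checking each element gives: e4.

e4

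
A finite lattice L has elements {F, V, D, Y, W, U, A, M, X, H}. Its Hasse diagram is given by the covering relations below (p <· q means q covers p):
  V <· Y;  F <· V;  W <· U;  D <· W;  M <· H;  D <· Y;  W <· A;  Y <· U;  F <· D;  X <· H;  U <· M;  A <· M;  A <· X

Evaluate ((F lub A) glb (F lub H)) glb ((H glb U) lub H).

A

F ∨ A = A
F ∨ H = H
A ∧ H = A
H ∧ U = U
U ∨ H = H
A ∧ H = A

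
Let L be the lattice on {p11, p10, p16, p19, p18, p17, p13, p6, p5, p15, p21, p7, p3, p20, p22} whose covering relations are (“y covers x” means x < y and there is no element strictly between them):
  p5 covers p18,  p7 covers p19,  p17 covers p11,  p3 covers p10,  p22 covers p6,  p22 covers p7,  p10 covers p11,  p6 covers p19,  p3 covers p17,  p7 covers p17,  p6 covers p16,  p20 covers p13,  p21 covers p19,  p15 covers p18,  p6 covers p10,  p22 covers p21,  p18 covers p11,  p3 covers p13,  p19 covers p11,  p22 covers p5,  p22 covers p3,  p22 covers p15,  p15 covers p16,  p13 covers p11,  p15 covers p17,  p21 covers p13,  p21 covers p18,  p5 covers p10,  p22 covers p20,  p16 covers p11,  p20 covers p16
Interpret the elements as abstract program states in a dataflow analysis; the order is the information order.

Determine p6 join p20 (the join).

Common upper bounds of {p6, p20}: p22.
The least among these is p22.

p22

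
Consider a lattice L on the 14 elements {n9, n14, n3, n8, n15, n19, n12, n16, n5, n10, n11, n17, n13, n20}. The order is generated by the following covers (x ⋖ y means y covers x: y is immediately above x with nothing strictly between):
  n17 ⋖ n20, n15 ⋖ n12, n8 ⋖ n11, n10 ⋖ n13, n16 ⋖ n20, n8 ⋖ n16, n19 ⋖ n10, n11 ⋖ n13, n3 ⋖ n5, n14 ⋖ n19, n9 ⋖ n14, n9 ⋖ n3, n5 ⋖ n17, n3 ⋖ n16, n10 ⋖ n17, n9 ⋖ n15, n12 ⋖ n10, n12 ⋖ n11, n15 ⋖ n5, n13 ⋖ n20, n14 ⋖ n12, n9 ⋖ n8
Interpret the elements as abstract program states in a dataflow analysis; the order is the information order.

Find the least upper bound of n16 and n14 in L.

n20

Common upper bounds of {n16, n14}: n20.
The least among these is n20.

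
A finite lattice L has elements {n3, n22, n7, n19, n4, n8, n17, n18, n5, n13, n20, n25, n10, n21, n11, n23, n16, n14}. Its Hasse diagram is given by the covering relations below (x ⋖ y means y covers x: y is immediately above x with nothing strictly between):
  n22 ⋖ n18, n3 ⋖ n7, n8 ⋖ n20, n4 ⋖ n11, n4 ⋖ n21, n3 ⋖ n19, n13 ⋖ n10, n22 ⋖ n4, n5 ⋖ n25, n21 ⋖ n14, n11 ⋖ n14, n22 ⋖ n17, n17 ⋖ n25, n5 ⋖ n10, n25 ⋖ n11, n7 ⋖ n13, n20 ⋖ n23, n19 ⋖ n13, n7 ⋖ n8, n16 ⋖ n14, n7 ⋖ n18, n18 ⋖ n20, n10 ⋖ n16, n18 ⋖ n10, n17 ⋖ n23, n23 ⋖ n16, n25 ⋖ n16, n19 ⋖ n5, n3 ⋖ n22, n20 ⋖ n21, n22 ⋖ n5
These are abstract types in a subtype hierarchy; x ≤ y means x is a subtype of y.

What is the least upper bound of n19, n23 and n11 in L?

Common upper bounds of {n19, n23, n11}: n14.
The least among these is n14.

n14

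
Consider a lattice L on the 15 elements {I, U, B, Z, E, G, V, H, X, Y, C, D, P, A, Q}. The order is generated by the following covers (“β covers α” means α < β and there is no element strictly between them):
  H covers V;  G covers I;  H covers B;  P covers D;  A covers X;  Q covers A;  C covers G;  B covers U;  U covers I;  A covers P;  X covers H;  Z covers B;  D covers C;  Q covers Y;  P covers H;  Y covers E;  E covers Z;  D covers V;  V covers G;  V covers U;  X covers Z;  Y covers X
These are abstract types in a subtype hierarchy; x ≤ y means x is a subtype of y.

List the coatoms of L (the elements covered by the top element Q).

The coatoms are exactly the elements covered by Q: A, Y.

A, Y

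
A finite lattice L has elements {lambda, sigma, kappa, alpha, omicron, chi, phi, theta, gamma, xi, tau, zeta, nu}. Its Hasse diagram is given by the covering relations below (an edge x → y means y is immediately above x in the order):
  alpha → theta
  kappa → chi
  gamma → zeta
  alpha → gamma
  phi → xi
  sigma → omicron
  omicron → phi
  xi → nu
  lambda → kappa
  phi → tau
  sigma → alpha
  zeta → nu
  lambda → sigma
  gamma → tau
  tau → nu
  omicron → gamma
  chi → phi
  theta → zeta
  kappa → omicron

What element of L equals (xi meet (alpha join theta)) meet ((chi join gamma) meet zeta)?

sigma

alpha ∨ theta = theta
xi ∧ theta = sigma
chi ∨ gamma = tau
tau ∧ zeta = gamma
sigma ∧ gamma = sigma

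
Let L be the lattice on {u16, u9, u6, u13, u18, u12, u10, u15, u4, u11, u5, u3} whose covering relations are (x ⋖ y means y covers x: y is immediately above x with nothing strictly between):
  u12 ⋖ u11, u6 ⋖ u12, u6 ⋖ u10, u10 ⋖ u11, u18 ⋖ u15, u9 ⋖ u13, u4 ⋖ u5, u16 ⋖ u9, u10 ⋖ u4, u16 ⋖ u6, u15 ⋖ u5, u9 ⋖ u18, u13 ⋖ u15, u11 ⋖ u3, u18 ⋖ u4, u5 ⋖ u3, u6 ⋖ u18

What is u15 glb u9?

u9

Common lower bounds of {u15, u9}: u16, u9.
The greatest among these is u9.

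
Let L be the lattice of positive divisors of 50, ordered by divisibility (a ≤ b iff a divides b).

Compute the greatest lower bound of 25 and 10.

Common lower bounds of {25, 10}: 1, 5.
The greatest among these is 5.

5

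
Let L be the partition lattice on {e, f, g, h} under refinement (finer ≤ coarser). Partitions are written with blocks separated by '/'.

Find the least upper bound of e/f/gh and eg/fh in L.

Common upper bounds of {e/f/gh, eg/fh}: efgh.
The least among these is efgh.

efgh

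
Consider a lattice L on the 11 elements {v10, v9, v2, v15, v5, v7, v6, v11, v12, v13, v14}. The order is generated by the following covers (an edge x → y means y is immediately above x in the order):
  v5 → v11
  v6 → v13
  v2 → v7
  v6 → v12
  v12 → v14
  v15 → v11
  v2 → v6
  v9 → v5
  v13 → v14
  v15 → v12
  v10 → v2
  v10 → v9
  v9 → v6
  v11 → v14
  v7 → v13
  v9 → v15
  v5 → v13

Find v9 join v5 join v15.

Common upper bounds of {v9, v5, v15}: v11, v14.
The least among these is v11.

v11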